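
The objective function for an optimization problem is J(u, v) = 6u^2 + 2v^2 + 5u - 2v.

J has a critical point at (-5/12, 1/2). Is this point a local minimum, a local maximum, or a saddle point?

local minimum

The Hessian of J is constant: H = [[12, 0], [0, 4]].
det(H) = 12·4 − 0² = 48.
det(H) > 0 and tr(H) = 16 > 0, so H is positive definite and the point is a local minimum.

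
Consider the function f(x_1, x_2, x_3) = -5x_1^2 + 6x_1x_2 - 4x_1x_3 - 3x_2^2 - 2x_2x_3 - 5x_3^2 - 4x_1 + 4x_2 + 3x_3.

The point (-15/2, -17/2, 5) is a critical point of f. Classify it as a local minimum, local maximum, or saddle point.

local maximum

The Hessian is constant: H = [[-10, 6, -4], [6, -6, -2], [-4, -2, -10]].
Leading principal minors: Δ₁ = -10, Δ₂ = 24, Δ₃ = -8.
The minors alternate sign starting negative (−, +, −), so H is negative definite: a local maximum.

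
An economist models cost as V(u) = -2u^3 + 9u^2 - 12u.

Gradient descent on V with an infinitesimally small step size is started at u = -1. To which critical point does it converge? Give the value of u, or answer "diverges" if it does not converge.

V'(u) = -6(u - 2)(u - 1), so V'(-1) = -36.
Gradient descent moves in the -V' direction, i.e. u is increasing.
The nearest critical point in that direction is u = 1, where V'' = 6 > 0 (a local minimum). The iterate converges there.

1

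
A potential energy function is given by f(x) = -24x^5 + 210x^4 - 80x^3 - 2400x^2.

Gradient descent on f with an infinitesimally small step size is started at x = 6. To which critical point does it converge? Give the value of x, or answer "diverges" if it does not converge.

diverges

f'(x) = -120x(x - 5)(x - 4)(x + 2), so f'(6) = -11520.
Gradient descent moves in the -f' direction, i.e. x is increasing.
There is no critical point above x=6, and f' keeps the same sign, so the iterate runs off to +∞.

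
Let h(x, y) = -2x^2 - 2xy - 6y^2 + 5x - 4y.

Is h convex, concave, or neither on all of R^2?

h is quadratic, so its Hessian is the constant matrix H = [[-4, -2], [-2, -12]].
det(H) = 44, tr(H) = -16.
det(H) > 0 and tr(H) < 0, so H is negative definite everywhere: concave.

concave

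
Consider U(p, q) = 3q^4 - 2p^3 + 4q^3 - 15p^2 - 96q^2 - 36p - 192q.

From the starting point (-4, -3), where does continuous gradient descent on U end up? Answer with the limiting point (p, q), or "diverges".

U is separable, so gradient descent decouples: p follows -∂U/∂p, q follows -∂U/∂q.
∂U/∂p = -6(p + 2)(p + 3); at p=-4 this is -12, so p increases.
∂U/∂q = 12(q - 4)(q + 1)(q + 4); at q=-3 this is 168, so q decreases.
p converges to its nearest critical value -3 (a local min of the p-part); q converges to -4. The iterate converges to (-3, -4).

(-3, -4)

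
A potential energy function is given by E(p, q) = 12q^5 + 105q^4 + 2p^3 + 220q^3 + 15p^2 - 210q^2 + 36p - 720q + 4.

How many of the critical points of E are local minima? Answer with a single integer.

2

E separates as a function of p plus a function of q, so ∇E=0 decouples.
∂E/∂p = 6(p + 2)(p + 3) = 0 at p ∈ {-3, -2}; ∂E/∂q = 60(q - 1)(q + 1)(q + 3)(q + 4) = 0 at q ∈ {-4, -3, -1, 1}.
The Hessian is diagonal: diag(E_pp, E_qq). Second derivatives: E_pp(-3)=-6, E_pp(-2)=6; E_qq(-4)=-900, E_qq(-3)=480, E_qq(-1)=-720, E_qq(1)=2400.
Local minima occur where both diagonal entries positive: (-2, -3), (-2, 1). Count: 2.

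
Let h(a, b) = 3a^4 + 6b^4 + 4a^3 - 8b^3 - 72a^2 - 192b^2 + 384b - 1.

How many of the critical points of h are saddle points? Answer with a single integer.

h separates as a function of a plus a function of b, so ∇h=0 decouples.
∂h/∂a = 12a(a - 3)(a + 4) = 0 at a ∈ {-4, 0, 3}; ∂h/∂b = 24(b - 4)(b - 1)(b + 4) = 0 at b ∈ {-4, 1, 4}.
The Hessian is diagonal: diag(h_aa, h_bb). Second derivatives: h_aa(-4)=336, h_aa(0)=-144, h_aa(3)=252; h_bb(-4)=960, h_bb(1)=-360, h_bb(4)=576.
Saddle points occur where the two diagonal entries have opposite signs: (-4, 1), (0, -4), (0, 4), (3, 1). Count: 4.

4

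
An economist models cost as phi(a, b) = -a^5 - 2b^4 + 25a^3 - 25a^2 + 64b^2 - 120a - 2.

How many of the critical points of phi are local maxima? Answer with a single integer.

phi separates as a function of a plus a function of b, so ∇phi=0 decouples.
∂phi/∂a = -5(a - 3)(a - 2)(a + 1)(a + 4) = 0 at a ∈ {-4, -1, 2, 3}; ∂phi/∂b = -8b(b - 4)(b + 4) = 0 at b ∈ {-4, 0, 4}.
The Hessian is diagonal: diag(phi_aa, phi_bb). Second derivatives: phi_aa(-4)=630, phi_aa(-1)=-180, phi_aa(2)=90, phi_aa(3)=-140; phi_bb(-4)=-256, phi_bb(0)=128, phi_bb(4)=-256.
Local maxima occur where both diagonal entries negative: (-1, -4), (-1, 4), (3, -4), (3, 4). Count: 4.

4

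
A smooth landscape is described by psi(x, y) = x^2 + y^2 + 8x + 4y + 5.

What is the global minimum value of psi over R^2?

-15

psi(x,y) separates as P(x) + Q(y) + 5, so its minimum is min P + min Q + 5.
P'(x) = 2x + 8 vanishes at x ∈ {-4}; Q'(y) = 2y + 4 vanishes at y ∈ {-2}.
Local minima of P (where P''>0): P(-4)=-16. Local minima of Q: Q(-2)=-4.
So the global minimum of psi is P(-4) + Q(-2) + 5 = -16 − 4 + 5 = -15, attained at (-4, -2).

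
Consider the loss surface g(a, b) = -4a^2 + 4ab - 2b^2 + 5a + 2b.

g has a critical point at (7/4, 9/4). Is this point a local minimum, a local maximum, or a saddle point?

local maximum

The Hessian of g is constant: H = [[-8, 4], [4, -4]].
det(H) = (-8)·(-4) − 4² = 16.
det(H) > 0 and tr(H) = -12 < 0, so H is negative definite and the point is a local maximum.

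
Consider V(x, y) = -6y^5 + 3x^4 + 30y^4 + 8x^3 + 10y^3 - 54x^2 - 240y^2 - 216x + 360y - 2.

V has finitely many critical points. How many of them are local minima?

4

V separates as a function of x plus a function of y, so ∇V=0 decouples.
∂V/∂x = 12(x - 3)(x + 2)(x + 3) = 0 at x ∈ {-3, -2, 3}; ∂V/∂y = -30(y - 3)(y - 2)(y - 1)(y + 2) = 0 at y ∈ {-2, 1, 2, 3}.
The Hessian is diagonal: diag(V_xx, V_yy). Second derivatives: V_xx(-3)=72, V_xx(-2)=-60, V_xx(3)=360; V_yy(-2)=1800, V_yy(1)=-180, V_yy(2)=120, V_yy(3)=-300.
Local minima occur where both diagonal entries positive: (-3, -2), (-3, 2), (3, -2), (3, 2). Count: 4.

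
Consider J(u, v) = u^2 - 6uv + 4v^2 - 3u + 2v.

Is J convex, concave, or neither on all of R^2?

J is quadratic, so its Hessian is the constant matrix H = [[2, -6], [-6, 8]].
det(H) = -20, tr(H) = 10.
det(H) < 0, so H is indefinite: neither convex nor concave.

neither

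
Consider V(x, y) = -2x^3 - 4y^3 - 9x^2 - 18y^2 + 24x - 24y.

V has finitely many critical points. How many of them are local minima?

V separates as a function of x plus a function of y, so ∇V=0 decouples.
∂V/∂x = -6(x - 1)(x + 4) = 0 at x ∈ {-4, 1}; ∂V/∂y = -12(y + 1)(y + 2) = 0 at y ∈ {-2, -1}.
The Hessian is diagonal: diag(V_xx, V_yy). Second derivatives: V_xx(-4)=30, V_xx(1)=-30; V_yy(-2)=12, V_yy(-1)=-12.
Local minima occur where both diagonal entries positive: (-4, -2). Count: 1.

1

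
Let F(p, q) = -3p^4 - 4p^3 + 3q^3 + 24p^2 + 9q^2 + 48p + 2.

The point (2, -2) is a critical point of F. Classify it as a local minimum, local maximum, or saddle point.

local maximum

The mixed partial ∂²F/∂p∂q is 0, so the Hessian at any point is diag(F_pp, F_qq) = diag(12(-3p^2 - 2p + 4), 18(q + 1)).
At (2, -2): H = diag(-144, -18).
Both eigenvalues are negative, so H is negative definite: a local maximum.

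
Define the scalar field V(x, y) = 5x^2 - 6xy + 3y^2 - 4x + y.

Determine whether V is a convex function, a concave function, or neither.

V is quadratic, so its Hessian is the constant matrix H = [[10, -6], [-6, 6]].
det(H) = 24, tr(H) = 16.
det(H) > 0 and tr(H) > 0, so H is positive definite everywhere: convex.

convex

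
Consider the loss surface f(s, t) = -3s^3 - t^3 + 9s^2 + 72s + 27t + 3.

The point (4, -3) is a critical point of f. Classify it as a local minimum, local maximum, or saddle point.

The mixed partial ∂²f/∂s∂t is 0, so the Hessian at any point is diag(f_ss, f_tt) = diag(18(-s + 1), -6t).
At (4, -3): H = diag(-54, 18).
The eigenvalues have opposite signs, so H is indefinite: a saddle point.

saddle point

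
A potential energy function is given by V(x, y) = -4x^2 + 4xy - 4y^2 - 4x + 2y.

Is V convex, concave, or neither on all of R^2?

V is quadratic, so its Hessian is the constant matrix H = [[-8, 4], [4, -8]].
det(H) = 48, tr(H) = -16.
det(H) > 0 and tr(H) < 0, so H is negative definite everywhere: concave.

concave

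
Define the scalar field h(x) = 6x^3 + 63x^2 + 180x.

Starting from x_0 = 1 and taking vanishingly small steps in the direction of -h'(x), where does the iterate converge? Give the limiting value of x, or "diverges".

h'(x) = 18(x + 2)(x + 5), so h'(1) = 324.
Gradient descent moves in the -h' direction, i.e. x is decreasing.
The nearest critical point in that direction is x = -2, where h'' = 54 > 0 (a local minimum). The iterate converges there.

-2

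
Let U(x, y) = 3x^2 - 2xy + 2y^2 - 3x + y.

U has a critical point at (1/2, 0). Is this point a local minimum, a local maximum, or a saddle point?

The Hessian of U is constant: H = [[6, -2], [-2, 4]].
det(H) = 6·4 − (-2)² = 20.
det(H) > 0 and tr(H) = 10 > 0, so H is positive definite and the point is a local minimum.

local minimum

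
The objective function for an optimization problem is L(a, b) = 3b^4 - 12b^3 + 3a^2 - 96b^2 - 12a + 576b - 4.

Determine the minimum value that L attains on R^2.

L(a,b) separates as P(a) + Q(b) − 4, so its minimum is min P + min Q − 4.
P'(a) = 6a - 12 vanishes at a ∈ {2}; Q'(b) = 12(b - 4)(b - 3)(b + 4) vanishes at b ∈ {-4, 3, 4}.
Local minima of P (where P''>0): P(2)=-12. Local minima of Q: Q(-4)=-2304, Q(4)=768.
So the global minimum of L is P(2) + Q(-4) − 4 = -12 − 2304 − 4 = -2320, attained at (2, -4).

-2320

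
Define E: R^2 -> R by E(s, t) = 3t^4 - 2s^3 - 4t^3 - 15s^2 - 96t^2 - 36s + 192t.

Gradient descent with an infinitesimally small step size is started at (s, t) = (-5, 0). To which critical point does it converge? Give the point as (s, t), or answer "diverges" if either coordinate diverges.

E is separable, so gradient descent decouples: s follows -∂E/∂s, t follows -∂E/∂t.
∂E/∂s = -6(s + 2)(s + 3); at s=-5 this is -36, so s increases.
∂E/∂t = 12(t - 4)(t - 1)(t + 4); at t=0 this is 192, so t decreases.
s converges to its nearest critical value -3 (a local min of the s-part); t converges to -4. The iterate converges to (-3, -4).

(-3, -4)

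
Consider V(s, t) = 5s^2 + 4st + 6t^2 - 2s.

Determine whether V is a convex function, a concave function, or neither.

V is quadratic, so its Hessian is the constant matrix H = [[10, 4], [4, 12]].
det(H) = 104, tr(H) = 22.
det(H) > 0 and tr(H) > 0, so H is positive definite everywhere: convex.

convex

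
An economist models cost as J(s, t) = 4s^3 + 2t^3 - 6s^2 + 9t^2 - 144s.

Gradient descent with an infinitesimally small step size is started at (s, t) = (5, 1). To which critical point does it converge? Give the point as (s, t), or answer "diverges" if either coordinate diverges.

J is separable, so gradient descent decouples: s follows -∂J/∂s, t follows -∂J/∂t.
∂J/∂s = 12(s - 4)(s + 3); at s=5 this is 96, so s decreases.
∂J/∂t = 6t(t + 3); at t=1 this is 24, so t decreases.
s converges to its nearest critical value 4 (a local min of the s-part); t converges to 0. The iterate converges to (4, 0).

(4, 0)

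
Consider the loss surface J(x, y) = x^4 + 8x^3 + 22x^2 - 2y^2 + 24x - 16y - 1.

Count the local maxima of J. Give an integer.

1

J separates as a function of x plus a function of y, so ∇J=0 decouples.
∂J/∂x = 4(x + 1)(x + 2)(x + 3) = 0 at x ∈ {-3, -2, -1}; ∂J/∂y = -4(y + 4) = 0 at y ∈ {-4}.
The Hessian is diagonal: diag(J_xx, J_yy). Second derivatives: J_xx(-3)=8, J_xx(-2)=-4, J_xx(-1)=8; J_yy(-4)=-4.
Local maxima occur where both diagonal entries negative: (-2, -4). Count: 1.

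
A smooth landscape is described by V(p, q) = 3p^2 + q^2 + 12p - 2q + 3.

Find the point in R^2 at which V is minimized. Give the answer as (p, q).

(-2, 1)

V(p,q) separates as A(p) + B(q) + 3, so its minimum is min A + min B + 3.
A'(p) = 6p + 12 vanishes at p ∈ {-2}; B'(q) = 2q - 2 vanishes at q ∈ {1}.
Local minima of A (where A''>0): A(-2)=-12. Local minima of B: B(1)=-1.
So the global minimum of V is A(-2) + B(1) + 3 = -12 − 1 + 3 = -10, attained at (-2, 1).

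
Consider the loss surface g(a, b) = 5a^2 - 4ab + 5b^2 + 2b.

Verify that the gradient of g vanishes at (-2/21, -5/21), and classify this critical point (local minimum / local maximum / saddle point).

∇g = (10a - 4b, -4a + 10b + 2); substituting (-2/21, -5/21) gives ∇g = (0, 0), so (-2/21, -5/21) is indeed a critical point.
The Hessian of g is constant: H = [[10, -4], [-4, 10]].
det(H) = 10·10 − (-4)² = 84.
det(H) > 0 and tr(H) = 20 > 0, so H is positive definite and the point is a local minimum.

local minimum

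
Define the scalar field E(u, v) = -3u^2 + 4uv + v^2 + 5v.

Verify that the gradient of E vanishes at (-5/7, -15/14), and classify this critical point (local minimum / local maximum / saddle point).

saddle point

∇E = (-6u + 4v, 4u + 2v + 5); substituting (-5/7, -15/14) gives ∇E = (0, 0), so (-5/7, -15/14) is indeed a critical point.
The Hessian of E is constant: H = [[-6, 4], [4, 2]].
det(H) = (-6)·2 − 4² = -28.
Since det(H) < 0, H is indefinite and the critical point is a saddle point.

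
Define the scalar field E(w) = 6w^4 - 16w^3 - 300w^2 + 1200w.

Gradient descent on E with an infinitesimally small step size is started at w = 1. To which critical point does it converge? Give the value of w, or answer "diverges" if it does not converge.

E'(w) = 24(w - 5)(w - 2)(w + 5), so E'(1) = 576.
Gradient descent moves in the -E' direction, i.e. w is decreasing.
The nearest critical point in that direction is w = -5, where E'' = 1680 > 0 (a local minimum). The iterate converges there.

-5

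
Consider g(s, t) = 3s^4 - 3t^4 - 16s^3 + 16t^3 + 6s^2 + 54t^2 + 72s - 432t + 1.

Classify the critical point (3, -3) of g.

The mixed partial ∂²g/∂s∂t is 0, so the Hessian at any point is diag(g_ss, g_tt) = diag(12(3s^2 - 8s + 1), 12(-3t^2 + 8t + 9)).
At (3, -3): H = diag(48, -504).
The eigenvalues have opposite signs, so H is indefinite: a saddle point.

saddle point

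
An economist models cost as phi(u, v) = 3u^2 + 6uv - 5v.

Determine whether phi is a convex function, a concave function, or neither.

neither

phi is quadratic, so its Hessian is the constant matrix H = [[6, 6], [6, 0]].
det(H) = -36, tr(H) = 6.
det(H) < 0, so H is indefinite: neither convex nor concave.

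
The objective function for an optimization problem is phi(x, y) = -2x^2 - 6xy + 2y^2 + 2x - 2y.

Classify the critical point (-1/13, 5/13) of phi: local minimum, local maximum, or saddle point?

The Hessian of phi is constant: H = [[-4, -6], [-6, 4]].
det(H) = (-4)·4 − (-6)² = -52.
Since det(H) < 0, H is indefinite and the critical point is a saddle point.

saddle point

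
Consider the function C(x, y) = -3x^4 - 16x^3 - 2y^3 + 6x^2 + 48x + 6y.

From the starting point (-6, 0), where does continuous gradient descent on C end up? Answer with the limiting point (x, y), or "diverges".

C is separable, so gradient descent decouples: x follows -∂C/∂x, y follows -∂C/∂y.
∂C/∂x = -12(x - 1)(x + 1)(x + 4); at x=-6 this is 840, so x decreases.
∂C/∂y = -6(y - 1)(y + 1); at y=0 this is 6, so y decreases.
The x-coordinate has no critical point in that direction and runs off to infinity.

diverges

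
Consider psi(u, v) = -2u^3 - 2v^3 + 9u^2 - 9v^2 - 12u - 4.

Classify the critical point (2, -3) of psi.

saddle point

The mixed partial ∂²psi/∂u∂v is 0, so the Hessian at any point is diag(psi_uu, psi_vv) = diag(6(-2u + 3), -6(2v + 3)).
At (2, -3): H = diag(-6, 18).
The eigenvalues have opposite signs, so H is indefinite: a saddle point.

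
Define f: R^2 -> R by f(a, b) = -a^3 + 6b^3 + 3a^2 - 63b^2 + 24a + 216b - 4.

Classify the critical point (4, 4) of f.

The mixed partial ∂²f/∂a∂b is 0, so the Hessian at any point is diag(f_aa, f_bb) = diag(6(-a + 1), 18(2b - 7)).
At (4, 4): H = diag(-18, 18).
The eigenvalues have opposite signs, so H is indefinite: a saddle point.

saddle point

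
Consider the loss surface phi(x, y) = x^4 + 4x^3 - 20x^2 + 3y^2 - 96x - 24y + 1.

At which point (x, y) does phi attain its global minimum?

phi(x,y) separates as P(x) + Q(y) + 1, so its minimum is min P + min Q + 1.
P'(x) = 4(x - 3)(x + 2)(x + 4) vanishes at x ∈ {-4, -2, 3}; Q'(y) = 6y - 24 vanishes at y ∈ {4}.
Local minima of P (where P''>0): P(-4)=64, P(3)=-279. Local minima of Q: Q(4)=-48.
So the global minimum of phi is P(3) + Q(4) + 1 = -279 − 48 + 1 = -326, attained at (3, 4).

(3, 4)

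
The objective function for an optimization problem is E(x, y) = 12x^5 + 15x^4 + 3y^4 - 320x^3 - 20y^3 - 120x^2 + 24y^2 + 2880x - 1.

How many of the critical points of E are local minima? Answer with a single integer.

E separates as a function of x plus a function of y, so ∇E=0 decouples.
∂E/∂x = 60(x - 3)(x - 2)(x + 2)(x + 4) = 0 at x ∈ {-4, -2, 2, 3}; ∂E/∂y = 12y(y - 4)(y - 1) = 0 at y ∈ {0, 1, 4}.
The Hessian is diagonal: diag(E_xx, E_yy). Second derivatives: E_xx(-4)=-5040, E_xx(-2)=2400, E_xx(2)=-1440, E_xx(3)=2100; E_yy(0)=48, E_yy(1)=-36, E_yy(4)=144.
Local minima occur where both diagonal entries positive: (-2, 0), (-2, 4), (3, 0), (3, 4). Count: 4.

4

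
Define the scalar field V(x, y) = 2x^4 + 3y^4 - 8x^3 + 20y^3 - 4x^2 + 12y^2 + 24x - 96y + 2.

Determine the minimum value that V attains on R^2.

V(x,y) separates as P(x) + Q(y) + 2, so its minimum is min P + min Q + 2.
P'(x) = 8(x - 3)(x - 1)(x + 1) vanishes at x ∈ {-1, 1, 3}; Q'(y) = 12(y - 1)(y + 2)(y + 4) vanishes at y ∈ {-4, -2, 1}.
Local minima of P (where P''>0): P(-1)=-18, P(3)=-18. Local minima of Q: Q(-4)=64, Q(1)=-61.
So the global minimum of V is P(-1) + Q(1) + 2 = -18 − 61 + 2 = -77, attained at (-1, 1).

-77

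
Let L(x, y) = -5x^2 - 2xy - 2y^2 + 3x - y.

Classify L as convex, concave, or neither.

L is quadratic, so its Hessian is the constant matrix H = [[-10, -2], [-2, -4]].
det(H) = 36, tr(H) = -14.
det(H) > 0 and tr(H) < 0, so H is negative definite everywhere: concave.

concave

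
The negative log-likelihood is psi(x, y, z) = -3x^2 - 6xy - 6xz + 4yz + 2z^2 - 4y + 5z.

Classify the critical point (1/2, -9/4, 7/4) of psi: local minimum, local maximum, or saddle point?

The Hessian is constant: H = [[-6, -6, -6], [-6, 0, 4], [-6, 4, 4]].
Leading principal minors: Δ₁ = -6, Δ₂ = -36, Δ₃ = 240.
The minors fit neither the all-positive nor the alternating-sign pattern, so H is indefinite: a saddle point.

saddle point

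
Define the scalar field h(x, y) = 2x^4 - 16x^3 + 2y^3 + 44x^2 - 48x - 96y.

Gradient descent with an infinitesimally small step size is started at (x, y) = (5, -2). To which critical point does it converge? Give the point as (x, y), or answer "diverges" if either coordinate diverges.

(3, 4)

h is separable, so gradient descent decouples: x follows -∂h/∂x, y follows -∂h/∂y.
∂h/∂x = 8(x - 3)(x - 2)(x - 1); at x=5 this is 192, so x decreases.
∂h/∂y = 6(y - 4)(y + 4); at y=-2 this is -72, so y increases.
x converges to its nearest critical value 3 (a local min of the x-part); y converges to 4. The iterate converges to (3, 4).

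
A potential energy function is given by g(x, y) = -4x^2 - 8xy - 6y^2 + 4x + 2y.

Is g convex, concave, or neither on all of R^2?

g is quadratic, so its Hessian is the constant matrix H = [[-8, -8], [-8, -12]].
det(H) = 32, tr(H) = -20.
det(H) > 0 and tr(H) < 0, so H is negative definite everywhere: concave.

concave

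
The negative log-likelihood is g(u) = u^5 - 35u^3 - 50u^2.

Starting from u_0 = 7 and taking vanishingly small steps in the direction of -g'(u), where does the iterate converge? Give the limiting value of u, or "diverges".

g'(u) = 5u(u - 5)(u + 1)(u + 4), so g'(7) = 6160.
Gradient descent moves in the -g' direction, i.e. u is decreasing.
The nearest critical point in that direction is u = 5, where g'' = 1350 > 0 (a local minimum). The iterate converges there.

5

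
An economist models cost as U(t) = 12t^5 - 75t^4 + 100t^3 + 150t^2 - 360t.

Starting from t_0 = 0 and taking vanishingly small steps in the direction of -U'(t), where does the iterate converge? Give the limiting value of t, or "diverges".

1

U'(t) = 60(t - 3)(t - 2)(t - 1)(t + 1), so U'(0) = -360.
Gradient descent moves in the -U' direction, i.e. t is increasing.
The nearest critical point in that direction is t = 1, where U'' = 240 > 0 (a local minimum). The iterate converges there.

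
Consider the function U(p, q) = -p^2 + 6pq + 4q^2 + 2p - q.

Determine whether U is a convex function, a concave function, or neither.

neither

U is quadratic, so its Hessian is the constant matrix H = [[-2, 6], [6, 8]].
det(H) = -52, tr(H) = 6.
det(H) < 0, so H is indefinite: neither convex nor concave.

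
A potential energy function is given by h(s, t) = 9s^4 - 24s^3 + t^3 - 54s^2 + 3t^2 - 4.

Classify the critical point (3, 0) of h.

local minimum

The mixed partial ∂²h/∂s∂t is 0, so the Hessian at any point is diag(h_ss, h_tt) = diag(36(3s^2 - 4s - 3), 6(t + 1)).
At (3, 0): H = diag(432, 6).
Both eigenvalues are positive, so H is positive definite: a local minimum.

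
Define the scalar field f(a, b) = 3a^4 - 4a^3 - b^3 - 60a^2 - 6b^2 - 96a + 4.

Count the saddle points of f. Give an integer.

3

f separates as a function of a plus a function of b, so ∇f=0 decouples.
∂f/∂a = 12(a - 4)(a + 1)(a + 2) = 0 at a ∈ {-2, -1, 4}; ∂f/∂b = -3b(b + 4) = 0 at b ∈ {-4, 0}.
The Hessian is diagonal: diag(f_aa, f_bb). Second derivatives: f_aa(-2)=72, f_aa(-1)=-60, f_aa(4)=360; f_bb(-4)=12, f_bb(0)=-12.
Saddle points occur where the two diagonal entries have opposite signs: (-2, 0), (-1, -4), (4, 0). Count: 3.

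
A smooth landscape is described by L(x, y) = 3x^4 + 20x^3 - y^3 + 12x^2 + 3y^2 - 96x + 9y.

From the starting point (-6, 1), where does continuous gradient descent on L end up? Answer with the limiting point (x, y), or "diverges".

L is separable, so gradient descent decouples: x follows -∂L/∂x, y follows -∂L/∂y.
∂L/∂x = 12(x - 1)(x + 2)(x + 4); at x=-6 this is -672, so x increases.
∂L/∂y = -3(y - 3)(y + 1); at y=1 this is 12, so y decreases.
x converges to its nearest critical value -4 (a local min of the x-part); y converges to -1. The iterate converges to (-4, -1).

(-4, -1)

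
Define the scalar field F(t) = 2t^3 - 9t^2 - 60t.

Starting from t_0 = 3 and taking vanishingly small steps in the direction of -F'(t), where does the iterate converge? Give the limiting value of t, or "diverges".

F'(t) = 6(t - 5)(t + 2), so F'(3) = -60.
Gradient descent moves in the -F' direction, i.e. t is increasing.
The nearest critical point in that direction is t = 5, where F'' = 42 > 0 (a local minimum). The iterate converges there.

5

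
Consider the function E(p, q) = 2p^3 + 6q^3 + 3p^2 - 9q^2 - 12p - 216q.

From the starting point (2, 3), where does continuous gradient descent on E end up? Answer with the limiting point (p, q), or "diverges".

(1, 4)

E is separable, so gradient descent decouples: p follows -∂E/∂p, q follows -∂E/∂q.
∂E/∂p = 6(p - 1)(p + 2); at p=2 this is 24, so p decreases.
∂E/∂q = 18(q - 4)(q + 3); at q=3 this is -108, so q increases.
p converges to its nearest critical value 1 (a local min of the p-part); q converges to 4. The iterate converges to (1, 4).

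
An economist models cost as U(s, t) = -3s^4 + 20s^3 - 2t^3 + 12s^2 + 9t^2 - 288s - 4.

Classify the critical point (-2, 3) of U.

local maximum

The mixed partial ∂²U/∂s∂t is 0, so the Hessian at any point is diag(U_ss, U_tt) = diag(12(-3s^2 + 10s + 2), 6(-2t + 3)).
At (-2, 3): H = diag(-360, -18).
Both eigenvalues are negative, so H is negative definite: a local maximum.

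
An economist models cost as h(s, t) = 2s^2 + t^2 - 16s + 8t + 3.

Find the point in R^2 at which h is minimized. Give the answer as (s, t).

(4, -4)

h(s,t) separates as P(s) + Q(t) + 3, so its minimum is min P + min Q + 3.
P'(s) = 4s - 16 vanishes at s ∈ {4}; Q'(t) = 2(t + 4) vanishes at t ∈ {-4}.
Local minima of P (where P''>0): P(4)=-32. Local minima of Q: Q(-4)=-16.
So the global minimum of h is P(4) + Q(-4) + 3 = -32 − 16 + 3 = -45, attained at (4, -4).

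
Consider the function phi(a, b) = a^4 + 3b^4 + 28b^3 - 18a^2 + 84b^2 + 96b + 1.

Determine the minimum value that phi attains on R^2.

phi(a,b) separates as P(a) + Q(b) + 1, so its minimum is min P + min Q + 1.
P'(a) = 4a(a - 3)(a + 3) vanishes at a ∈ {-3, 0, 3}; Q'(b) = 12(b + 1)(b + 2)(b + 4) vanishes at b ∈ {-4, -2, -1}.
Local minima of P (where P''>0): P(-3)=-81, P(3)=-81. Local minima of Q: Q(-4)=-64, Q(-1)=-37.
So the global minimum of phi is P(-3) + Q(-4) + 1 = -81 − 64 + 1 = -144, attained at (-3, -4).

-144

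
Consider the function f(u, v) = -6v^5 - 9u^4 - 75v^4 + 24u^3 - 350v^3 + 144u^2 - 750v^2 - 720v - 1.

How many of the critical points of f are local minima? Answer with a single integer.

f separates as a function of u plus a function of v, so ∇f=0 decouples.
∂f/∂u = -36u(u - 4)(u + 2) = 0 at u ∈ {-2, 0, 4}; ∂f/∂v = -30(v + 1)(v + 2)(v + 3)(v + 4) = 0 at v ∈ {-4, -3, -2, -1}.
The Hessian is diagonal: diag(f_uu, f_vv). Second derivatives: f_uu(-2)=-432, f_uu(0)=288, f_uu(4)=-864; f_vv(-4)=180, f_vv(-3)=-60, f_vv(-2)=60, f_vv(-1)=-180.
Local minima occur where both diagonal entries positive: (0, -4), (0, -2). Count: 2.

2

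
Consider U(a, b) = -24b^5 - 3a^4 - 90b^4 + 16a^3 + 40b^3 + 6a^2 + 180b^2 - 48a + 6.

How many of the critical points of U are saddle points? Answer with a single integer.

6

U separates as a function of a plus a function of b, so ∇U=0 decouples.
∂U/∂a = -12(a - 4)(a - 1)(a + 1) = 0 at a ∈ {-1, 1, 4}; ∂U/∂b = -120b(b - 1)(b + 1)(b + 3) = 0 at b ∈ {-3, -1, 0, 1}.
The Hessian is diagonal: diag(U_aa, U_bb). Second derivatives: U_aa(-1)=-120, U_aa(1)=72, U_aa(4)=-180; U_bb(-3)=2880, U_bb(-1)=-480, U_bb(0)=360, U_bb(1)=-960.
Saddle points occur where the two diagonal entries have opposite signs: (-1, -3), (-1, 0), (1, -1), (1, 1), (4, -3), (4, 0). Count: 6.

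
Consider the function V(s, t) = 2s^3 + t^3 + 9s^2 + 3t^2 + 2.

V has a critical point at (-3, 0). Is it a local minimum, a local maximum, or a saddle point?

The mixed partial ∂²V/∂s∂t is 0, so the Hessian at any point is diag(V_ss, V_tt) = diag(6(2s + 3), 6(t + 1)).
At (-3, 0): H = diag(-18, 6).
The eigenvalues have opposite signs, so H is indefinite: a saddle point.

saddle point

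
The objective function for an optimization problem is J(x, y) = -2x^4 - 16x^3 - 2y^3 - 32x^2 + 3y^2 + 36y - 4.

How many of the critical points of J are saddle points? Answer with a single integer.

3

J separates as a function of x plus a function of y, so ∇J=0 decouples.
∂J/∂x = -8x(x + 2)(x + 4) = 0 at x ∈ {-4, -2, 0}; ∂J/∂y = -6(y - 3)(y + 2) = 0 at y ∈ {-2, 3}.
The Hessian is diagonal: diag(J_xx, J_yy). Second derivatives: J_xx(-4)=-64, J_xx(-2)=32, J_xx(0)=-64; J_yy(-2)=30, J_yy(3)=-30.
Saddle points occur where the two diagonal entries have opposite signs: (-4, -2), (-2, 3), (0, -2). Count: 3.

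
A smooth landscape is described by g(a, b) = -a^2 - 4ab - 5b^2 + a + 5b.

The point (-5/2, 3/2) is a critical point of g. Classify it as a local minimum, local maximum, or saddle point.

local maximum

The Hessian of g is constant: H = [[-2, -4], [-4, -10]].
det(H) = (-2)·(-10) − (-4)² = 4.
det(H) > 0 and tr(H) = -12 < 0, so H is negative definite and the point is a local maximum.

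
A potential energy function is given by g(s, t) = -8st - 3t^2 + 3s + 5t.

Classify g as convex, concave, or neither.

g is quadratic, so its Hessian is the constant matrix H = [[0, -8], [-8, -6]].
det(H) = -64, tr(H) = -6.
det(H) < 0, so H is indefinite: neither convex nor concave.

neither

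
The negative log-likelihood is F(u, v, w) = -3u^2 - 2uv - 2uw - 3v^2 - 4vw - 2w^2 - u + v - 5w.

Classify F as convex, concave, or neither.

concave

F is quadratic, so its Hessian is the constant matrix H = [[-6, -2, -2], [-2, -6, -4], [-2, -4, -4]].
Leading principal minors: -6, 32, -40.
Signs alternate −, +, − ⇒ H ≺ 0 ⇒ concave.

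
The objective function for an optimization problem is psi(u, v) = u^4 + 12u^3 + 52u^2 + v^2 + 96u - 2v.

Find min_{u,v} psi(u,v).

-65

psi(u,v) separates as P(u) + Q(v), so its minimum is min P + min Q.
P'(u) = 4(u + 2)(u + 3)(u + 4) vanishes at u ∈ {-4, -3, -2}; Q'(v) = 2v - 2 vanishes at v ∈ {1}.
Local minima of P (where P''>0): P(-4)=-64, P(-2)=-64. Local minima of Q: Q(1)=-1.
So the global minimum of psi is P(-4) + Q(1) = -64 − 1 = -65, attained at (-4, 1).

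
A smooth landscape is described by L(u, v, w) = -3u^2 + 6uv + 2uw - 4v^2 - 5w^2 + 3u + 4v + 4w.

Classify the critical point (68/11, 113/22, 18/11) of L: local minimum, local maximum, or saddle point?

The Hessian is constant: H = [[-6, 6, 2], [6, -8, 0], [2, 0, -10]].
Leading principal minors: Δ₁ = -6, Δ₂ = 12, Δ₃ = -88.
The minors alternate sign starting negative (−, +, −), so H is negative definite: a local maximum.

local maximum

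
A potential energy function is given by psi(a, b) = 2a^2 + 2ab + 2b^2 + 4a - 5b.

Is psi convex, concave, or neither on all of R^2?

psi is quadratic, so its Hessian is the constant matrix H = [[4, 2], [2, 4]].
det(H) = 12, tr(H) = 8.
det(H) > 0 and tr(H) > 0, so H is positive definite everywhere: convex.

convex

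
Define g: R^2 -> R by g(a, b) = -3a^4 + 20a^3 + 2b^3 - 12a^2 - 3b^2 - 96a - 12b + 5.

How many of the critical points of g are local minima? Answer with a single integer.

g separates as a function of a plus a function of b, so ∇g=0 decouples.
∂g/∂a = -12(a - 4)(a - 2)(a + 1) = 0 at a ∈ {-1, 2, 4}; ∂g/∂b = 6(b - 2)(b + 1) = 0 at b ∈ {-1, 2}.
The Hessian is diagonal: diag(g_aa, g_bb). Second derivatives: g_aa(-1)=-180, g_aa(2)=72, g_aa(4)=-120; g_bb(-1)=-18, g_bb(2)=18.
Local minima occur where both diagonal entries positive: (2, 2). Count: 1.

1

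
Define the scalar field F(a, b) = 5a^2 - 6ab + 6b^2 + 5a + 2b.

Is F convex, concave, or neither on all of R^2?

convex

F is quadratic, so its Hessian is the constant matrix H = [[10, -6], [-6, 12]].
det(H) = 84, tr(H) = 22.
det(H) > 0 and tr(H) > 0, so H is positive definite everywhere: convex.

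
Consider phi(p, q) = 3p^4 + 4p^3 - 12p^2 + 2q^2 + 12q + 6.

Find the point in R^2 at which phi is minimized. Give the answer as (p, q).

phi(p,q) separates as A(p) + B(q) + 6, so its minimum is min A + min B + 6.
A'(p) = 12p(p - 1)(p + 2) vanishes at p ∈ {-2, 0, 1}; B'(q) = 4q + 12 vanishes at q ∈ {-3}.
Local minima of A (where A''>0): A(-2)=-32, A(1)=-5. Local minima of B: B(-3)=-18.
So the global minimum of phi is A(-2) + B(-3) + 6 = -32 − 18 + 6 = -44, attained at (-2, -3).

(-2, -3)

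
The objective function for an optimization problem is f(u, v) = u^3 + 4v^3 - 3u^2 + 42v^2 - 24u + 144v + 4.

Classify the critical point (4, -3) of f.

local minimum

The mixed partial ∂²f/∂u∂v is 0, so the Hessian at any point is diag(f_uu, f_vv) = diag(6(u - 1), 12(2v + 7)).
At (4, -3): H = diag(18, 12).
Both eigenvalues are positive, so H is positive definite: a local minimum.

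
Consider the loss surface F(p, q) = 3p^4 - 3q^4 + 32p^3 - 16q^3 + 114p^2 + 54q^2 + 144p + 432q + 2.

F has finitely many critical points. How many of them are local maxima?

F separates as a function of p plus a function of q, so ∇F=0 decouples.
∂F/∂p = 12(p + 1)(p + 3)(p + 4) = 0 at p ∈ {-4, -3, -1}; ∂F/∂q = -12(q - 3)(q + 3)(q + 4) = 0 at q ∈ {-4, -3, 3}.
The Hessian is diagonal: diag(F_pp, F_qq). Second derivatives: F_pp(-4)=36, F_pp(-3)=-24, F_pp(-1)=72; F_qq(-4)=-84, F_qq(-3)=72, F_qq(3)=-504.
Local maxima occur where both diagonal entries negative: (-3, -4), (-3, 3). Count: 2.

2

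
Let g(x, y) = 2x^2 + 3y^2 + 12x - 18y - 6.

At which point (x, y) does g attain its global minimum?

(-3, 3)

g(x,y) separates as P(x) + Q(y) − 6, so its minimum is min P + min Q − 6.
P'(x) = 4x + 12 vanishes at x ∈ {-3}; Q'(y) = 6y - 18 vanishes at y ∈ {3}.
Local minima of P (where P''>0): P(-3)=-18. Local minima of Q: Q(3)=-27.
So the global minimum of g is P(-3) + Q(3) − 6 = -18 − 27 − 6 = -51, attained at (-3, 3).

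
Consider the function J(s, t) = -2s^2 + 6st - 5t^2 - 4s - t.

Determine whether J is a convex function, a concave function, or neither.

J is quadratic, so its Hessian is the constant matrix H = [[-4, 6], [6, -10]].
det(H) = 4, tr(H) = -14.
det(H) > 0 and tr(H) < 0, so H is negative definite everywhere: concave.

concave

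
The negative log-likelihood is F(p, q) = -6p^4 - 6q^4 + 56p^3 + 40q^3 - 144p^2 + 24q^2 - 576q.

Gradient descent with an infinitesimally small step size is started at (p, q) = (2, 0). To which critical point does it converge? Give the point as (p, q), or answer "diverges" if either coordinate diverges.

(3, 3)

F is separable, so gradient descent decouples: p follows -∂F/∂p, q follows -∂F/∂q.
∂F/∂p = -24p(p - 4)(p - 3); at p=2 this is -96, so p increases.
∂F/∂q = -24(q - 4)(q - 3)(q + 2); at q=0 this is -576, so q increases.
p converges to its nearest critical value 3 (a local min of the p-part); q converges to 3. The iterate converges to (3, 3).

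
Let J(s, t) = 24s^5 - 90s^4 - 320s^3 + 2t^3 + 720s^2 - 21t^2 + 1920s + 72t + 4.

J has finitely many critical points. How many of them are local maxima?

2

J separates as a function of s plus a function of t, so ∇J=0 decouples.
∂J/∂s = 120(s - 4)(s - 2)(s + 1)(s + 2) = 0 at s ∈ {-2, -1, 2, 4}; ∂J/∂t = 6(t - 4)(t - 3) = 0 at t ∈ {3, 4}.
The Hessian is diagonal: diag(J_ss, J_tt). Second derivatives: J_ss(-2)=-2880, J_ss(-1)=1800, J_ss(2)=-2880, J_ss(4)=7200; J_tt(3)=-6, J_tt(4)=6.
Local maxima occur where both diagonal entries negative: (-2, 3), (2, 3). Count: 2.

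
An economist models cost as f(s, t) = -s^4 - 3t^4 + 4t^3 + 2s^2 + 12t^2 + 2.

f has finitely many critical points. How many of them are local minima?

1

f separates as a function of s plus a function of t, so ∇f=0 decouples.
∂f/∂s = -4s(s - 1)(s + 1) = 0 at s ∈ {-1, 0, 1}; ∂f/∂t = -12t(t - 2)(t + 1) = 0 at t ∈ {-1, 0, 2}.
The Hessian is diagonal: diag(f_ss, f_tt). Second derivatives: f_ss(-1)=-8, f_ss(0)=4, f_ss(1)=-8; f_tt(-1)=-36, f_tt(0)=24, f_tt(2)=-72.
Local minima occur where both diagonal entries positive: (0, 0). Count: 1.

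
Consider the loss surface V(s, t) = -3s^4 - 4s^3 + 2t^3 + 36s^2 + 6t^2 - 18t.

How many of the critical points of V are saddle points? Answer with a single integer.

3

V separates as a function of s plus a function of t, so ∇V=0 decouples.
∂V/∂s = -12s(s - 2)(s + 3) = 0 at s ∈ {-3, 0, 2}; ∂V/∂t = 6(t - 1)(t + 3) = 0 at t ∈ {-3, 1}.
The Hessian is diagonal: diag(V_ss, V_tt). Second derivatives: V_ss(-3)=-180, V_ss(0)=72, V_ss(2)=-120; V_tt(-3)=-24, V_tt(1)=24.
Saddle points occur where the two diagonal entries have opposite signs: (-3, 1), (0, -3), (2, 1). Count: 3.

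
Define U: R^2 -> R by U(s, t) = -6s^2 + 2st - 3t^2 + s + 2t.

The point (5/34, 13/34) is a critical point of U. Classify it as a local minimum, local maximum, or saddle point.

The Hessian of U is constant: H = [[-12, 2], [2, -6]].
det(H) = (-12)·(-6) − 2² = 68.
det(H) > 0 and tr(H) = -18 < 0, so H is negative definite and the point is a local maximum.

local maximum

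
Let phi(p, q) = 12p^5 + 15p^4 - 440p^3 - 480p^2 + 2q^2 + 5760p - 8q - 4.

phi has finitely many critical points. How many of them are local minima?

2

phi separates as a function of p plus a function of q, so ∇phi=0 decouples.
∂phi/∂p = 60(p - 4)(p - 2)(p + 3)(p + 4) = 0 at p ∈ {-4, -3, 2, 4}; ∂phi/∂q = 4(q - 2) = 0 at q ∈ {2}.
The Hessian is diagonal: diag(phi_pp, phi_qq). Second derivatives: phi_pp(-4)=-2880, phi_pp(-3)=2100, phi_pp(2)=-3600, phi_pp(4)=6720; phi_qq(2)=4.
Local minima occur where both diagonal entries positive: (-3, 2), (4, 2). Count: 2.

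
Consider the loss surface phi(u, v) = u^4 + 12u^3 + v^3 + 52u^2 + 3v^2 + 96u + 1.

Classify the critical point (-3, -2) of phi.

The mixed partial ∂²phi/∂u∂v is 0, so the Hessian at any point is diag(phi_uu, phi_vv) = diag(4(3u^2 + 18u + 26), 6(v + 1)).
At (-3, -2): H = diag(-4, -6).
Both eigenvalues are negative, so H is negative definite: a local maximum.

local maximum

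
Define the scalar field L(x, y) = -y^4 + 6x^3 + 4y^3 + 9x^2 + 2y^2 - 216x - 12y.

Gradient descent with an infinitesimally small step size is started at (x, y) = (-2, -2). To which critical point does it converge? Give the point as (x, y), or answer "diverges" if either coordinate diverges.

L is separable, so gradient descent decouples: x follows -∂L/∂x, y follows -∂L/∂y.
∂L/∂x = 18(x - 3)(x + 4); at x=-2 this is -180, so x increases.
∂L/∂y = -4(y - 3)(y - 1)(y + 1); at y=-2 this is 60, so y decreases.
The y-coordinate has no critical point in that direction and runs off to infinity.

diverges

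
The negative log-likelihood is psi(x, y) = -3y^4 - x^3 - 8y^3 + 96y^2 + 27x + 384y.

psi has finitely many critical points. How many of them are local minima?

1

psi separates as a function of x plus a function of y, so ∇psi=0 decouples.
∂psi/∂x = -3(x - 3)(x + 3) = 0 at x ∈ {-3, 3}; ∂psi/∂y = -12(y - 4)(y + 2)(y + 4) = 0 at y ∈ {-4, -2, 4}.
The Hessian is diagonal: diag(psi_xx, psi_yy). Second derivatives: psi_xx(-3)=18, psi_xx(3)=-18; psi_yy(-4)=-192, psi_yy(-2)=144, psi_yy(4)=-576.
Local minima occur where both diagonal entries positive: (-3, -2). Count: 1.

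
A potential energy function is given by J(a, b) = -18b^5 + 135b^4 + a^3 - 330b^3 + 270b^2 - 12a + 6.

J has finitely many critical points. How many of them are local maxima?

J separates as a function of a plus a function of b, so ∇J=0 decouples.
∂J/∂a = 3(a - 2)(a + 2) = 0 at a ∈ {-2, 2}; ∂J/∂b = -90b(b - 3)(b - 2)(b - 1) = 0 at b ∈ {0, 1, 2, 3}.
The Hessian is diagonal: diag(J_aa, J_bb). Second derivatives: J_aa(-2)=-12, J_aa(2)=12; J_bb(0)=540, J_bb(1)=-180, J_bb(2)=180, J_bb(3)=-540.
Local maxima occur where both diagonal entries negative: (-2, 1), (-2, 3). Count: 2.

2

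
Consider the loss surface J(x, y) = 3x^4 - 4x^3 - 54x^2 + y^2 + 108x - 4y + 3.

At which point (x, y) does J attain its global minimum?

J(x,y) separates as P(x) + Q(y) + 3, so its minimum is min P + min Q + 3.
P'(x) = 12(x - 3)(x - 1)(x + 3) vanishes at x ∈ {-3, 1, 3}; Q'(y) = 2y - 4 vanishes at y ∈ {2}.
Local minima of P (where P''>0): P(-3)=-459, P(3)=-27. Local minima of Q: Q(2)=-4.
So the global minimum of J is P(-3) + Q(2) + 3 = -459 − 4 + 3 = -460, attained at (-3, 2).

(-3, 2)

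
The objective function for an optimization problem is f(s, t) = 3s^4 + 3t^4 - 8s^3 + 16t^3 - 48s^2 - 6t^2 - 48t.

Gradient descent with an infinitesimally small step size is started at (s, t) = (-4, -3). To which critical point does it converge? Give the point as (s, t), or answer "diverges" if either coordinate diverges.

f is separable, so gradient descent decouples: s follows -∂f/∂s, t follows -∂f/∂t.
∂f/∂s = 12s(s - 4)(s + 2); at s=-4 this is -768, so s increases.
∂f/∂t = 12(t - 1)(t + 1)(t + 4); at t=-3 this is 96, so t decreases.
s converges to its nearest critical value -2 (a local min of the s-part); t converges to -4. The iterate converges to (-2, -4).

(-2, -4)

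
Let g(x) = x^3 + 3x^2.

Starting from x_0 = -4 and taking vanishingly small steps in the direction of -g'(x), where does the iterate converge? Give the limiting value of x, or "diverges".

diverges

g'(x) = 3x(x + 2), so g'(-4) = 24.
Gradient descent moves in the -g' direction, i.e. x is decreasing.
There is no critical point below x=-4, and g' keeps the same sign, so the iterate runs off to −∞.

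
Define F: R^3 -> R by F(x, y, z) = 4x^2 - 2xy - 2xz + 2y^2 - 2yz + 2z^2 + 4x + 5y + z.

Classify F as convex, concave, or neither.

F is quadratic, so its Hessian is the constant matrix H = [[8, -2, -2], [-2, 4, -2], [-2, -2, 4]].
Leading principal minors: 8, 28, 48.
All positive ⇒ H ≻ 0 ⇒ convex.

convex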